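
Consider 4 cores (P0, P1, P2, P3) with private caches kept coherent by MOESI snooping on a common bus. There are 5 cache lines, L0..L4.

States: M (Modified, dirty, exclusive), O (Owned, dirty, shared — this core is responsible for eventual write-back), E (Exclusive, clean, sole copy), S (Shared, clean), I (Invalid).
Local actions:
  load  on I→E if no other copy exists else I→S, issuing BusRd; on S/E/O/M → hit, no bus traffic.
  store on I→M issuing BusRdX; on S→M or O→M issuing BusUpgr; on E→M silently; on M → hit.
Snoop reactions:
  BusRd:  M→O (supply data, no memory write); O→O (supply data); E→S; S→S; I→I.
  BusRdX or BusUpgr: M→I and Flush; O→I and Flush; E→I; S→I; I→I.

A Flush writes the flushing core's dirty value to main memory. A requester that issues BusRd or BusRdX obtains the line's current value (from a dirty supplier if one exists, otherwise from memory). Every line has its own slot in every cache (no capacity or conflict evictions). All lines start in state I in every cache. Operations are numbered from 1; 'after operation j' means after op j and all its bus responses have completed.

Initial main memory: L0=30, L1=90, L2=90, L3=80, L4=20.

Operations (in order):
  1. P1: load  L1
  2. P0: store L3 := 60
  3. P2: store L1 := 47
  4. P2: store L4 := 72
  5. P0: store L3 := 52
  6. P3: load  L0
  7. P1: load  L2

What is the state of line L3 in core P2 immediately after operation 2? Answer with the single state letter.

1. P1: load  L1  bus=[BusRd]  L1: P0=I P1=E P2=I P3=I  mem[L1]=90
2. P0: store L3 := 60  bus=[BusRdX]  L3: P0=M P1=I P2=I P3=I  mem[L3]=80
3. P2: store L1 := 47  bus=[BusRdX]  L1: P0=I P1=I P2=M P3=I  mem[L1]=90
4. P2: store L4 := 72  bus=[BusRdX]  L4: P0=I P1=I P2=M P3=I  mem[L4]=20
5. P0: store L3 := 52  bus=[-]  L3: P0=M P1=I P2=I P3=I  mem[L3]=80
6. P3: load  L0  bus=[BusRd]  L0: P0=I P1=I P2=I P3=E  mem[L0]=30
7. P1: load  L2  bus=[BusRd]  L2: P0=I P1=E P2=I P3=I  mem[L2]=90

state = I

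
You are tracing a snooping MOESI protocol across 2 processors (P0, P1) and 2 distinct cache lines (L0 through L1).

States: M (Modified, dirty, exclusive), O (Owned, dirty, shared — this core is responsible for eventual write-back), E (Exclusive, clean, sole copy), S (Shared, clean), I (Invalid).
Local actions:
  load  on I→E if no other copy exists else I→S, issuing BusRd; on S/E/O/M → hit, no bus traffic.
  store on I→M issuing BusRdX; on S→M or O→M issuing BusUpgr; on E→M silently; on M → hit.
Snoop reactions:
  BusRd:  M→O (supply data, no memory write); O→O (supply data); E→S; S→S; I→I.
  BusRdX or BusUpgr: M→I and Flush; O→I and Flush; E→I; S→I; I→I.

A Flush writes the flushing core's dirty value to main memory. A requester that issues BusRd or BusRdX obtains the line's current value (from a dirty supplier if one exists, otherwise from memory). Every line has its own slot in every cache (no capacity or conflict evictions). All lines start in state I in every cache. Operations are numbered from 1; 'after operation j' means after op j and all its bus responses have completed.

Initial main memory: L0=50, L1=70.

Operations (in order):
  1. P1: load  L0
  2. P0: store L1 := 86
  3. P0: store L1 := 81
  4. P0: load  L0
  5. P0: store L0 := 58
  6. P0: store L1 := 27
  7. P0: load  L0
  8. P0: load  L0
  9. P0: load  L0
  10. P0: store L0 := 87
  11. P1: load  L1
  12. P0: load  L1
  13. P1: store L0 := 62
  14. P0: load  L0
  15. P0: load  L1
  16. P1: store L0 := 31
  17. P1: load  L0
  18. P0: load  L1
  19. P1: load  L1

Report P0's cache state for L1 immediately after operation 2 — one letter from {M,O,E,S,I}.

1. P1: load  L0  bus=[BusRd]  L0: P0=I P1=E  mem[L0]=50
2. P0: store L1 := 86  bus=[BusRdX]  L1: P0=M P1=I  mem[L1]=70
3. P0: store L1 := 81  bus=[-]  L1: P0=M P1=I  mem[L1]=70
4. P0: load  L0  bus=[BusRd]  L0: P0=S P1=S  mem[L0]=50
5. P0: store L0 := 58  bus=[BusUpgr]  L0: P0=M P1=I  mem[L0]=50
6. P0: store L1 := 27  bus=[-]  L1: P0=M P1=I  mem[L1]=70
7. P0: load  L0  bus=[-]  L0: P0=M P1=I  mem[L0]=50
8. P0: load  L0  bus=[-]  L0: P0=M P1=I  mem[L0]=50
9. P0: load  L0  bus=[-]  L0: P0=M P1=I  mem[L0]=50
10. P0: store L0 := 87  bus=[-]  L0: P0=M P1=I  mem[L0]=50
11. P1: load  L1  bus=[BusRd]  L1: P0=O P1=S  mem[L1]=70
12. P0: load  L1  bus=[-]  L1: P0=O P1=S  mem[L1]=70
13. P1: store L0 := 62  bus=[BusRdX,Flush]  L0: P0=I P1=M  mem[L0]=87
14. P0: load  L0  bus=[BusRd]  L0: P0=S P1=O  mem[L0]=87
15. P0: load  L1  bus=[-]  L1: P0=O P1=S  mem[L1]=70
16. P1: store L0 := 31  bus=[BusUpgr]  L0: P0=I P1=M  mem[L0]=87
17. P1: load  L0  bus=[-]  L0: P0=I P1=M  mem[L0]=87
18. P0: load  L1  bus=[-]  L1: P0=O P1=S  mem[L1]=70
19. P1: load  L1  bus=[-]  L1: P0=O P1=S  mem[L1]=70

state = M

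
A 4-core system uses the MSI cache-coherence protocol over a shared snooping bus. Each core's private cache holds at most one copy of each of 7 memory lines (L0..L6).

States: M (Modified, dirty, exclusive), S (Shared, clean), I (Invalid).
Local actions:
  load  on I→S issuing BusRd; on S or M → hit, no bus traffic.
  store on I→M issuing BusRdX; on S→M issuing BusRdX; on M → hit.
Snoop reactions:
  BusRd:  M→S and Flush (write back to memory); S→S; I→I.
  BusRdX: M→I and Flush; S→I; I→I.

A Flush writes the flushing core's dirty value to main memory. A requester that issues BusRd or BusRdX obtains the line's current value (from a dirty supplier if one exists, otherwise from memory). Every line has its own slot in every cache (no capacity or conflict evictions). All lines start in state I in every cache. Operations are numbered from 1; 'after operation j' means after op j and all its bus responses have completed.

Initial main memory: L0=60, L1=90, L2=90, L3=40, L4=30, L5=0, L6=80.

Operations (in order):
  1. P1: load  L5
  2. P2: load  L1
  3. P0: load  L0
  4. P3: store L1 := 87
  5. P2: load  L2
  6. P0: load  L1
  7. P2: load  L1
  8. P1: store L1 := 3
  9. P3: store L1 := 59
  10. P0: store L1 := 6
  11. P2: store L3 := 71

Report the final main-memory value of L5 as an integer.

memory[L5] = 0

1. P1: load  L5  bus=[BusRd]  L5: P0=I P1=S P2=I P3=I  mem[L5]=0
2. P2: load  L1  bus=[BusRd]  L1: P0=I P1=I P2=S P3=I  mem[L1]=90
3. P0: load  L0  bus=[BusRd]  L0: P0=S P1=I P2=I P3=I  mem[L0]=60
4. P3: store L1 := 87  bus=[BusRdX]  L1: P0=I P1=I P2=I P3=M  mem[L1]=90
5. P2: load  L2  bus=[BusRd]  L2: P0=I P1=I P2=S P3=I  mem[L2]=90
6. P0: load  L1  bus=[BusRd,Flush]  L1: P0=S P1=I P2=I P3=S  mem[L1]=87
7. P2: load  L1  bus=[BusRd]  L1: P0=S P1=I P2=S P3=S  mem[L1]=87
8. P1: store L1 := 3  bus=[BusRdX]  L1: P0=I P1=M P2=I P3=I  mem[L1]=87
9. P3: store L1 := 59  bus=[BusRdX,Flush]  L1: P0=I P1=I P2=I P3=M  mem[L1]=3
10. P0: store L1 := 6  bus=[BusRdX,Flush]  L1: P0=M P1=I P2=I P3=I  mem[L1]=59
11. P2: store L3 := 71  bus=[BusRdX]  L3: P0=I P1=I P2=M P3=I  mem[L3]=40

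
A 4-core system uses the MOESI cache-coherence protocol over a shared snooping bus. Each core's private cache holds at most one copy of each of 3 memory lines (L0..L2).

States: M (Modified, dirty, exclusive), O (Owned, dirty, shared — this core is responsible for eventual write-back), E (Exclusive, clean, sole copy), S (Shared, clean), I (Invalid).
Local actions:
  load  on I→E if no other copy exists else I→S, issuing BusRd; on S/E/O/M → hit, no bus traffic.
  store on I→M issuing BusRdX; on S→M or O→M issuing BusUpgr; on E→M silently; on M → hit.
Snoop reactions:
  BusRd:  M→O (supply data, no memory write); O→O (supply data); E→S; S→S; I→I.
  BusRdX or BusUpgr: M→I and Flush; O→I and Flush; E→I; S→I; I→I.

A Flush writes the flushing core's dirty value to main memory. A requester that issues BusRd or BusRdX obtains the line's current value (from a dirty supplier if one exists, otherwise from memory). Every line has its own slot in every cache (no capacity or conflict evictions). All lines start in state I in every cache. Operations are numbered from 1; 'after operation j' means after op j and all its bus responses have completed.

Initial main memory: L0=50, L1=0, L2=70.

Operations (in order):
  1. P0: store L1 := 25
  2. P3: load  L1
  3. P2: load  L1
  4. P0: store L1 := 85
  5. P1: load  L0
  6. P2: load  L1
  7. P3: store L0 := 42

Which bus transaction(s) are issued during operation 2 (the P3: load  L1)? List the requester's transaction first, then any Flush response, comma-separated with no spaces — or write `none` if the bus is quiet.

bus = BusRd

step 1: P0: store L1 := 25  ⟶  MIII  (L1)  txn=BusRdX  M[L1]=0
step 2: P3: load  L1  ⟶  OIIS  (L1)  txn=BusRd  M[L1]=0
step 3: P2: load  L1  ⟶  OISS  (L1)  txn=BusRd  M[L1]=0
step 4: P0: store L1 := 85  ⟶  MIII  (L1)  txn=BusUpgr  M[L1]=0
step 5: P1: load  L0  ⟶  IEII  (L0)  txn=BusRd  M[L0]=50
step 6: P2: load  L1  ⟶  OISI  (L1)  txn=BusRd  M[L1]=0
step 7: P3: store L0 := 42  ⟶  IIIM  (L0)  txn=BusRdX  M[L0]=50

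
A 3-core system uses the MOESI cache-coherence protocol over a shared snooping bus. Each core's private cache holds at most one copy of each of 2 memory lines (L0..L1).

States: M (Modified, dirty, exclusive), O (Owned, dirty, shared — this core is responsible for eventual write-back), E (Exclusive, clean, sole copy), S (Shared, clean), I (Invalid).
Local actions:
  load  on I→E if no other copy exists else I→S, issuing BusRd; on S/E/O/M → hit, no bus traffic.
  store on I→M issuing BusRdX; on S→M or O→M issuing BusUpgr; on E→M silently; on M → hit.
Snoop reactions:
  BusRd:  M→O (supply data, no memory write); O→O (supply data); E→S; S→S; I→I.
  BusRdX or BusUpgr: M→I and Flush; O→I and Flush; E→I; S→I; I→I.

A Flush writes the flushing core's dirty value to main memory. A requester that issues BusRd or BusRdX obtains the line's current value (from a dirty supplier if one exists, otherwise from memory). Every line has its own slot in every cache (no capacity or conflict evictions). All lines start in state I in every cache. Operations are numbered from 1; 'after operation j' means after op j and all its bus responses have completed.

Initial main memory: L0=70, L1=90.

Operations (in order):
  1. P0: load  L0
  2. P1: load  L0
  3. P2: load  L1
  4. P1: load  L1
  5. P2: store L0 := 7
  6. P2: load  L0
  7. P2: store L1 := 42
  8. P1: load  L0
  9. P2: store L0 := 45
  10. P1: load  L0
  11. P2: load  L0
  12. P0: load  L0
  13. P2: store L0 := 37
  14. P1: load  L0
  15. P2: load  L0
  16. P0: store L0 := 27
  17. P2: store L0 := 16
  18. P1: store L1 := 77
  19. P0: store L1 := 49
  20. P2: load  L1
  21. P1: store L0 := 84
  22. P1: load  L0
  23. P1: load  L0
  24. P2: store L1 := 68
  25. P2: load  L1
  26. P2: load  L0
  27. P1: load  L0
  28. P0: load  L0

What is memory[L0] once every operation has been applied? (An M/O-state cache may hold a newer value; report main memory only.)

memory[L0] = 16

  op1 P0: load  L0 → E/I/I on L0; bus BusRd; mem=70
  op2 P1: load  L0 → S/S/I on L0; bus BusRd; mem=70
  op3 P2: load  L1 → I/I/E on L1; bus BusRd; mem=90
  op4 P1: load  L1 → I/S/S on L1; bus BusRd; mem=90
  op5 P2: store L0 := 7 → I/I/M on L0; bus BusRdX; mem=70
  op6 P2: load  L0 → I/I/M on L0; bus (none); mem=70
  op7 P2: store L1 := 42 → I/I/M on L1; bus BusUpgr; mem=90
  op8 P1: load  L0 → I/S/O on L0; bus BusRd; mem=70
  op9 P2: store L0 := 45 → I/I/M on L0; bus BusUpgr; mem=70
  op10 P1: load  L0 → I/S/O on L0; bus BusRd; mem=70
  op11 P2: load  L0 → I/S/O on L0; bus (none); mem=70
  op12 P0: load  L0 → S/S/O on L0; bus BusRd; mem=70
  op13 P2: store L0 := 37 → I/I/M on L0; bus BusUpgr; mem=70
  op14 P1: load  L0 → I/S/O on L0; bus BusRd; mem=70
  op15 P2: load  L0 → I/S/O on L0; bus (none); mem=70
  op16 P0: store L0 := 27 → M/I/I on L0; bus BusRdX Flush; mem=37
  op17 P2: store L0 := 16 → I/I/M on L0; bus BusRdX Flush; mem=27
  op18 P1: store L1 := 77 → I/M/I on L1; bus BusRdX Flush; mem=42
  op19 P0: store L1 := 49 → M/I/I on L1; bus BusRdX Flush; mem=77
  op20 P2: load  L1 → O/I/S on L1; bus BusRd; mem=77
  op21 P1: store L0 := 84 → I/M/I on L0; bus BusRdX Flush; mem=16
  op22 P1: load  L0 → I/M/I on L0; bus (none); mem=16
  op23 P1: load  L0 → I/M/I on L0; bus (none); mem=16
  op24 P2: store L1 := 68 → I/I/M on L1; bus BusUpgr Flush; mem=49
  op25 P2: load  L1 → I/I/M on L1; bus (none); mem=49
  op26 P2: load  L0 → I/O/S on L0; bus BusRd; mem=16
  op27 P1: load  L0 → I/O/S on L0; bus (none); mem=16
  op28 P0: load  L0 → S/O/S on L0; bus BusRd; mem=16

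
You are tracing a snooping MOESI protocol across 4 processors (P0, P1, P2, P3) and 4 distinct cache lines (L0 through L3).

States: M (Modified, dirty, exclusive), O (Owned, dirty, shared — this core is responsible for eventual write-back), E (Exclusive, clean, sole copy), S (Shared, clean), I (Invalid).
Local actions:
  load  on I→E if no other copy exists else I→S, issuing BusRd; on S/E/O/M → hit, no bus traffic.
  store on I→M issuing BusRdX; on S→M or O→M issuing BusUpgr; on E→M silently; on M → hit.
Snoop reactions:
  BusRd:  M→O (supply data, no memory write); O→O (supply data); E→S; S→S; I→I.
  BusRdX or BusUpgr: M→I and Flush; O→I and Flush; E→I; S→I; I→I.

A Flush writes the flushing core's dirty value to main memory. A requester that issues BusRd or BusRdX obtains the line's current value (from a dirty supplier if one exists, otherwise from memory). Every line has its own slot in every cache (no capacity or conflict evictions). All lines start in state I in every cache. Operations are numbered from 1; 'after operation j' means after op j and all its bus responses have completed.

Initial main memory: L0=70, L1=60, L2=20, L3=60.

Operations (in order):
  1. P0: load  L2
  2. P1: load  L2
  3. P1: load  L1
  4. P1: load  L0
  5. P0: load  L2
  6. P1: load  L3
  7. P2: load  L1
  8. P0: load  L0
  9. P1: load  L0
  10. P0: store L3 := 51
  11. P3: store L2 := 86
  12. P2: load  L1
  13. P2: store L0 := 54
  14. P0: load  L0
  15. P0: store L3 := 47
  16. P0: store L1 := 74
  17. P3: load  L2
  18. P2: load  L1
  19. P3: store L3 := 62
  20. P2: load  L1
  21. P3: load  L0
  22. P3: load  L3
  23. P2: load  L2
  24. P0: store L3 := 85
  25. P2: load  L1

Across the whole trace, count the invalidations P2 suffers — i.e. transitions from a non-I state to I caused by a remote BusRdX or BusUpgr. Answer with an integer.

invalidations = 1

step 1: P0: load  L2  ⟶  EIII  (L2)  txn=BusRd  M[L2]=20
step 2: P1: load  L2  ⟶  SSII  (L2)  txn=BusRd  M[L2]=20
step 3: P1: load  L1  ⟶  IEII  (L1)  txn=BusRd  M[L1]=60
step 4: P1: load  L0  ⟶  IEII  (L0)  txn=BusRd  M[L0]=70
step 5: P0: load  L2  ⟶  SSII  (L2)  txn=∅  M[L2]=20
step 6: P1: load  L3  ⟶  IEII  (L3)  txn=BusRd  M[L3]=60
step 7: P2: load  L1  ⟶  ISSI  (L1)  txn=BusRd  M[L1]=60
step 8: P0: load  L0  ⟶  SSII  (L0)  txn=BusRd  M[L0]=70
step 9: P1: load  L0  ⟶  SSII  (L0)  txn=∅  M[L0]=70
step 10: P0: store L3 := 51  ⟶  MIII  (L3)  txn=BusRdX  M[L3]=60
step 11: P3: store L2 := 86  ⟶  IIIM  (L2)  txn=BusRdX  M[L2]=20
step 12: P2: load  L1  ⟶  ISSI  (L1)  txn=∅  M[L1]=60
step 13: P2: store L0 := 54  ⟶  IIMI  (L0)  txn=BusRdX  M[L0]=70
step 14: P0: load  L0  ⟶  SIOI  (L0)  txn=BusRd  M[L0]=70
step 15: P0: store L3 := 47  ⟶  MIII  (L3)  txn=∅  M[L3]=60
step 16: P0: store L1 := 74  ⟶  MIII  (L1)  txn=BusRdX  M[L1]=60
step 17: P3: load  L2  ⟶  IIIM  (L2)  txn=∅  M[L2]=20
step 18: P2: load  L1  ⟶  OISI  (L1)  txn=BusRd  M[L1]=60
step 19: P3: store L3 := 62  ⟶  IIIM  (L3)  txn=BusRdX+Flush  M[L3]=47
step 20: P2: load  L1  ⟶  OISI  (L1)  txn=∅  M[L1]=60
step 21: P3: load  L0  ⟶  SIOS  (L0)  txn=BusRd  M[L0]=70
step 22: P3: load  L3  ⟶  IIIM  (L3)  txn=∅  M[L3]=47
step 23: P2: load  L2  ⟶  IISO  (L2)  txn=BusRd  M[L2]=20
step 24: P0: store L3 := 85  ⟶  MIII  (L3)  txn=BusRdX+Flush  M[L3]=62
step 25: P2: load  L1  ⟶  OISI  (L1)  txn=∅  M[L1]=60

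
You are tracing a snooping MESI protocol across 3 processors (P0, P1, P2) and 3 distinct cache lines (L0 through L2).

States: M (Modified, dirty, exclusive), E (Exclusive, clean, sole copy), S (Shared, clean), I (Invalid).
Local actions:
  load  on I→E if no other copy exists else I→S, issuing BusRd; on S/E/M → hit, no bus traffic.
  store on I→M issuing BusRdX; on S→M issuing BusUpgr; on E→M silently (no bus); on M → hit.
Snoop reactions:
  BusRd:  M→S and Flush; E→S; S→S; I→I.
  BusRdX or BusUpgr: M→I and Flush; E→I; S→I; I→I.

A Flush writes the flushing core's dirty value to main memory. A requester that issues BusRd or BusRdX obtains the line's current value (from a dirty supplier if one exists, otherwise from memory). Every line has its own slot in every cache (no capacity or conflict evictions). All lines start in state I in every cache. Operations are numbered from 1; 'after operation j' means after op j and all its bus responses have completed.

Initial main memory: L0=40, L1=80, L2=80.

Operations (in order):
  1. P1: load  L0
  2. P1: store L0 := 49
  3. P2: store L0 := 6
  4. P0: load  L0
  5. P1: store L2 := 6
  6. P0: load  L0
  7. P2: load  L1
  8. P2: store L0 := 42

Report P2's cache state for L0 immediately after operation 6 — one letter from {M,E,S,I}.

  op1 P1: load  L0 → I/E/I on L0; bus BusRd; mem=40
  op2 P1: store L0 := 49 → I/M/I on L0; bus (none); mem=40
  op3 P2: store L0 := 6 → I/I/M on L0; bus BusRdX Flush; mem=49
  op4 P0: load  L0 → S/I/S on L0; bus BusRd Flush; mem=6
  op5 P1: store L2 := 6 → I/M/I on L2; bus BusRdX; mem=80
  op6 P0: load  L0 → S/I/S on L0; bus (none); mem=6
  op7 P2: load  L1 → I/I/E on L1; bus BusRd; mem=80
  op8 P2: store L0 := 42 → I/I/M on L0; bus BusUpgr; mem=6

state = S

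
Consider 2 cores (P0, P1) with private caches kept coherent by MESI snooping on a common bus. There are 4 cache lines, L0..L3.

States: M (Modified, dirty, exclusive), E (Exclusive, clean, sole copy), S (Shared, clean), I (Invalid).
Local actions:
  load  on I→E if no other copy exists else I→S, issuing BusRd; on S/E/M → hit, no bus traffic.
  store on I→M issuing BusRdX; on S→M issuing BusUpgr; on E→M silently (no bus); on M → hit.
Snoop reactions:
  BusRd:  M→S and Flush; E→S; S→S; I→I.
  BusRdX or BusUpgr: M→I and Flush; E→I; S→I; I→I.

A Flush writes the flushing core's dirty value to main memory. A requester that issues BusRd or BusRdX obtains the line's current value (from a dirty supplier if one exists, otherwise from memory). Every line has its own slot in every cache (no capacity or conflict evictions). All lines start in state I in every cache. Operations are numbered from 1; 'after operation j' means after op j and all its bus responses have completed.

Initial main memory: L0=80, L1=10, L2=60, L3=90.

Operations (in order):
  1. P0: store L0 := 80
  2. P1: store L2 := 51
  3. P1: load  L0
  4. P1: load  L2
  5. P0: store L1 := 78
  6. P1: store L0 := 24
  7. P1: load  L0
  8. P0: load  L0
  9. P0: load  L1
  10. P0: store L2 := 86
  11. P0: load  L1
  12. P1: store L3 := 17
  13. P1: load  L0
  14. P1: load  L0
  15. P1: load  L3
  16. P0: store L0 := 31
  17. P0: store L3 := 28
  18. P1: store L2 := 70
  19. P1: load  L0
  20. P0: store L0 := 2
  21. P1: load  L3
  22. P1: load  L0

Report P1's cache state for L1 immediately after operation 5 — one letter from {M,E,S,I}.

1. P0: store L0 := 80  bus=[BusRdX]  L0: P0=M P1=I  mem[L0]=80
2. P1: store L2 := 51  bus=[BusRdX]  L2: P0=I P1=M  mem[L2]=60
3. P1: load  L0  bus=[BusRd,Flush]  L0: P0=S P1=S  mem[L0]=80
4. P1: load  L2  bus=[-]  L2: P0=I P1=M  mem[L2]=60
5. P0: store L1 := 78  bus=[BusRdX]  L1: P0=M P1=I  mem[L1]=10
6. P1: store L0 := 24  bus=[BusUpgr]  L0: P0=I P1=M  mem[L0]=80
7. P1: load  L0  bus=[-]  L0: P0=I P1=M  mem[L0]=80
8. P0: load  L0  bus=[BusRd,Flush]  L0: P0=S P1=S  mem[L0]=24
9. P0: load  L1  bus=[-]  L1: P0=M P1=I  mem[L1]=10
10. P0: store L2 := 86  bus=[BusRdX,Flush]  L2: P0=M P1=I  mem[L2]=51
11. P0: load  L1  bus=[-]  L1: P0=M P1=I  mem[L1]=10
12. P1: store L3 := 17  bus=[BusRdX]  L3: P0=I P1=M  mem[L3]=90
13. P1: load  L0  bus=[-]  L0: P0=S P1=S  mem[L0]=24
14. P1: load  L0  bus=[-]  L0: P0=S P1=S  mem[L0]=24
15. P1: load  L3  bus=[-]  L3: P0=I P1=M  mem[L3]=90
16. P0: store L0 := 31  bus=[BusUpgr]  L0: P0=M P1=I  mem[L0]=24
17. P0: store L3 := 28  bus=[BusRdX,Flush]  L3: P0=M P1=I  mem[L3]=17
18. P1: store L2 := 70  bus=[BusRdX,Flush]  L2: P0=I P1=M  mem[L2]=86
19. P1: load  L0  bus=[BusRd,Flush]  L0: P0=S P1=S  mem[L0]=31
20. P0: store L0 := 2  bus=[BusUpgr]  L0: P0=M P1=I  mem[L0]=31
21. P1: load  L3  bus=[BusRd,Flush]  L3: P0=S P1=S  mem[L3]=28
22. P1: load  L0  bus=[BusRd,Flush]  L0: P0=S P1=S  mem[L0]=2

state = I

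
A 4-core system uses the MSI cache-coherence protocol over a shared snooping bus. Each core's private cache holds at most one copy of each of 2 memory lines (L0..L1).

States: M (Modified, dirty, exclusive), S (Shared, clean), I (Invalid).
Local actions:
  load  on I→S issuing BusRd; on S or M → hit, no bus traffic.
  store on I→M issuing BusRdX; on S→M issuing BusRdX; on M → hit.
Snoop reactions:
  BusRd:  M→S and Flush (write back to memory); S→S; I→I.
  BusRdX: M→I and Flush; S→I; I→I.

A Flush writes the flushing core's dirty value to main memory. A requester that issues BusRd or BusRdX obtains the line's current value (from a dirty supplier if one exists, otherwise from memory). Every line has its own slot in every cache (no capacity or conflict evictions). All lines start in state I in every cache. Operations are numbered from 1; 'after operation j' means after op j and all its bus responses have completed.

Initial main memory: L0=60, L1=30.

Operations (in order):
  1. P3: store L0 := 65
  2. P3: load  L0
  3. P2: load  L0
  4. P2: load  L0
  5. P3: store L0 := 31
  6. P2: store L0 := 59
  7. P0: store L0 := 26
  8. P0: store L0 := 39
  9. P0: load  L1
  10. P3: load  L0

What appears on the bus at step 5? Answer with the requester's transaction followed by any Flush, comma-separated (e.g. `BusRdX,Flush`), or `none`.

1. P3: store L0 := 65  bus=[BusRdX]  L0: P0=I P1=I P2=I P3=M  mem[L0]=60
2. P3: load  L0  bus=[-]  L0: P0=I P1=I P2=I P3=M  mem[L0]=60
3. P2: load  L0  bus=[BusRd,Flush]  L0: P0=I P1=I P2=S P3=S  mem[L0]=65
4. P2: load  L0  bus=[-]  L0: P0=I P1=I P2=S P3=S  mem[L0]=65
5. P3: store L0 := 31  bus=[BusRdX]  L0: P0=I P1=I P2=I P3=M  mem[L0]=65
6. P2: store L0 := 59  bus=[BusRdX,Flush]  L0: P0=I P1=I P2=M P3=I  mem[L0]=31
7. P0: store L0 := 26  bus=[BusRdX,Flush]  L0: P0=M P1=I P2=I P3=I  mem[L0]=59
8. P0: store L0 := 39  bus=[-]  L0: P0=M P1=I P2=I P3=I  mem[L0]=59
9. P0: load  L1  bus=[BusRd]  L1: P0=S P1=I P2=I P3=I  mem[L1]=30
10. P3: load  L0  bus=[BusRd,Flush]  L0: P0=S P1=I P2=I P3=S  mem[L0]=39

bus = BusRdX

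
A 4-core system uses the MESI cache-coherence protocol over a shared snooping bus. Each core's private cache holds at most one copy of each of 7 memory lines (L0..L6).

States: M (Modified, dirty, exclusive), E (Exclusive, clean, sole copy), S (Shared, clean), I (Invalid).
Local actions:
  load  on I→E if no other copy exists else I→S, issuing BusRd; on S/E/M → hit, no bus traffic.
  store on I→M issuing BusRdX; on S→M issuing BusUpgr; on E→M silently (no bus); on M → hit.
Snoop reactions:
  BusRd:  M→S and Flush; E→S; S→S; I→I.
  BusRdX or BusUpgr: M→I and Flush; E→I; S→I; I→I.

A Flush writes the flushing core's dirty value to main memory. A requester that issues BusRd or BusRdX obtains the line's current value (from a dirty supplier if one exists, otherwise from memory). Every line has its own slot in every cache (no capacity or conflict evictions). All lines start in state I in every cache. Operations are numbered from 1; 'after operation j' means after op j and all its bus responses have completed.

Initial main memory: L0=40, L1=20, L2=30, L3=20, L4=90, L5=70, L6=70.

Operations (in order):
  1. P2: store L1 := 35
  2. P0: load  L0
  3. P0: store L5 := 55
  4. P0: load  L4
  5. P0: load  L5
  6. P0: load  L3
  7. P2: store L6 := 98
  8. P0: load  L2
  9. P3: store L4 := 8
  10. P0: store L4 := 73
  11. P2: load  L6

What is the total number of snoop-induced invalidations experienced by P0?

[1] P2: store L1 := 35 | P0:I, P1:I, P2:M(35), P3:I | bus: BusRdX
[2] P0: load  L0 | P0:E(40), P1:I, P2:I, P3:I | bus: BusRd
[3] P0: store L5 := 55 | P0:M(55), P1:I, P2:I, P3:I | bus: BusRdX
[4] P0: load  L4 | P0:E(90), P1:I, P2:I, P3:I | bus: BusRd
[5] P0: load  L5 | P0:M(55), P1:I, P2:I, P3:I | bus: none
[6] P0: load  L3 | P0:E(20), P1:I, P2:I, P3:I | bus: BusRd
[7] P2: store L6 := 98 | P0:I, P1:I, P2:M(98), P3:I | bus: BusRdX
[8] P0: load  L2 | P0:E(30), P1:I, P2:I, P3:I | bus: BusRd
[9] P3: store L4 := 8 | P0:I, P1:I, P2:I, P3:M(8) | bus: BusRdX
[10] P0: store L4 := 73 | P0:M(73), P1:I, P2:I, P3:I | bus: BusRdX,Flush
[11] P2: load  L6 | P0:I, P1:I, P2:M(98), P3:I | bus: none

invalidations = 1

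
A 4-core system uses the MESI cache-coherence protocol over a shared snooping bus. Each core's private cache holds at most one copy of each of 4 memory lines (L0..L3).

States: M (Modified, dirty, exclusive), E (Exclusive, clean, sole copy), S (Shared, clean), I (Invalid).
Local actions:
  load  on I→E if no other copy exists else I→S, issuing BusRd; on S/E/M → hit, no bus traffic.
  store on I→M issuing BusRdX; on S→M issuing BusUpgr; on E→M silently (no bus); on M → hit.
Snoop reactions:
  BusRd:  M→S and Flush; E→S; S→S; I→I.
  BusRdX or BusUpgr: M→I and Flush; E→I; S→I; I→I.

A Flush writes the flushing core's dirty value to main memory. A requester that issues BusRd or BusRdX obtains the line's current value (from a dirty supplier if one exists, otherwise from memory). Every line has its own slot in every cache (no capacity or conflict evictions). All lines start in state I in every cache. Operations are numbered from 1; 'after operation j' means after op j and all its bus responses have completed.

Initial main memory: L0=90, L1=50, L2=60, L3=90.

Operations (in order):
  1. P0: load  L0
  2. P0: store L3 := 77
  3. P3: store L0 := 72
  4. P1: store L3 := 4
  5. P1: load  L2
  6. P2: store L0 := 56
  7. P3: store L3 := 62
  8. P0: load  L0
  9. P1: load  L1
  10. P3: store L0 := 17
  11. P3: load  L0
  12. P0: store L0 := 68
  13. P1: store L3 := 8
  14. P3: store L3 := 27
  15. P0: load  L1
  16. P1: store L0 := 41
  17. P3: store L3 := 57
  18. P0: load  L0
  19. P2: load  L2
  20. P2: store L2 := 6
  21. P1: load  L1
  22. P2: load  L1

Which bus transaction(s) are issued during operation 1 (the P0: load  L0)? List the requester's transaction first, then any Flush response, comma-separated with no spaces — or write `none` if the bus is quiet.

bus = BusRd

1. P0: load  L0  bus=[BusRd]  L0: P0=E P1=I P2=I P3=I  mem[L0]=90
2. P0: store L3 := 77  bus=[BusRdX]  L3: P0=M P1=I P2=I P3=I  mem[L3]=90
3. P3: store L0 := 72  bus=[BusRdX]  L0: P0=I P1=I P2=I P3=M  mem[L0]=90
4. P1: store L3 := 4  bus=[BusRdX,Flush]  L3: P0=I P1=M P2=I P3=I  mem[L3]=77
5. P1: load  L2  bus=[BusRd]  L2: P0=I P1=E P2=I P3=I  mem[L2]=60
6. P2: store L0 := 56  bus=[BusRdX,Flush]  L0: P0=I P1=I P2=M P3=I  mem[L0]=72
7. P3: store L3 := 62  bus=[BusRdX,Flush]  L3: P0=I P1=I P2=I P3=M  mem[L3]=4
8. P0: load  L0  bus=[BusRd,Flush]  L0: P0=S P1=I P2=S P3=I  mem[L0]=56
9. P1: load  L1  bus=[BusRd]  L1: P0=I P1=E P2=I P3=I  mem[L1]=50
10. P3: store L0 := 17  bus=[BusRdX]  L0: P0=I P1=I P2=I P3=M  mem[L0]=56
11. P3: load  L0  bus=[-]  L0: P0=I P1=I P2=I P3=M  mem[L0]=56
12. P0: store L0 := 68  bus=[BusRdX,Flush]  L0: P0=M P1=I P2=I P3=I  mem[L0]=17
13. P1: store L3 := 8  bus=[BusRdX,Flush]  L3: P0=I P1=M P2=I P3=I  mem[L3]=62
14. P3: store L3 := 27  bus=[BusRdX,Flush]  L3: P0=I P1=I P2=I P3=M  mem[L3]=8
15. P0: load  L1  bus=[BusRd]  L1: P0=S P1=S P2=I P3=I  mem[L1]=50
16. P1: store L0 := 41  bus=[BusRdX,Flush]  L0: P0=I P1=M P2=I P3=I  mem[L0]=68
17. P3: store L3 := 57  bus=[-]  L3: P0=I P1=I P2=I P3=M  mem[L3]=8
18. P0: load  L0  bus=[BusRd,Flush]  L0: P0=S P1=S P2=I P3=I  mem[L0]=41
19. P2: load  L2  bus=[BusRd]  L2: P0=I P1=S P2=S P3=I  mem[L2]=60
20. P2: store L2 := 6  bus=[BusUpgr]  L2: P0=I P1=I P2=M P3=I  mem[L2]=60
21. P1: load  L1  bus=[-]  L1: P0=S P1=S P2=I P3=I  mem[L1]=50
22. P2: load  L1  bus=[BusRd]  L1: P0=S P1=S P2=S P3=I  mem[L1]=50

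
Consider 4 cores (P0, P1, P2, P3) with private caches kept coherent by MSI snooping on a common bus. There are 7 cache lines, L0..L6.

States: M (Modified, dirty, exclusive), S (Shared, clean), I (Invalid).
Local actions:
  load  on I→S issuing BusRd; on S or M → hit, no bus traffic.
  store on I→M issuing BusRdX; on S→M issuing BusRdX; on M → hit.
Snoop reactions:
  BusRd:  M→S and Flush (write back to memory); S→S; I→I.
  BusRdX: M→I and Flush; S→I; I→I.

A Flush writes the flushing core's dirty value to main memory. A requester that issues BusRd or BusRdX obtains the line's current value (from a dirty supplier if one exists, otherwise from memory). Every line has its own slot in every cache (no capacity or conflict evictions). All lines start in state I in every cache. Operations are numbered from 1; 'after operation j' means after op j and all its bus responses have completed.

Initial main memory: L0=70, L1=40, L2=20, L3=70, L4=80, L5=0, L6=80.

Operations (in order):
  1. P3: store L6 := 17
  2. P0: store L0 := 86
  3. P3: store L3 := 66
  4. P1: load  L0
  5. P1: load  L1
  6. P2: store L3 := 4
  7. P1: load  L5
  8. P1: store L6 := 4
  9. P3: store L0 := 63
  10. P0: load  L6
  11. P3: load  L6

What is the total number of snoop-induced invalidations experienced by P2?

  op1 P3: store L6 := 17 → I/I/I/M on L6; bus BusRdX; mem=80
  op2 P0: store L0 := 86 → M/I/I/I on L0; bus BusRdX; mem=70
  op3 P3: store L3 := 66 → I/I/I/M on L3; bus BusRdX; mem=70
  op4 P1: load  L0 → S/S/I/I on L0; bus BusRd Flush; mem=86
  op5 P1: load  L1 → I/S/I/I on L1; bus BusRd; mem=40
  op6 P2: store L3 := 4 → I/I/M/I on L3; bus BusRdX Flush; mem=66
  op7 P1: load  L5 → I/S/I/I on L5; bus BusRd; mem=0
  op8 P1: store L6 := 4 → I/M/I/I on L6; bus BusRdX Flush; mem=17
  op9 P3: store L0 := 63 → I/I/I/M on L0; bus BusRdX; mem=86
  op10 P0: load  L6 → S/S/I/I on L6; bus BusRd Flush; mem=4
  op11 P3: load  L6 → S/S/I/S on L6; bus BusRd; mem=4

invalidations = 0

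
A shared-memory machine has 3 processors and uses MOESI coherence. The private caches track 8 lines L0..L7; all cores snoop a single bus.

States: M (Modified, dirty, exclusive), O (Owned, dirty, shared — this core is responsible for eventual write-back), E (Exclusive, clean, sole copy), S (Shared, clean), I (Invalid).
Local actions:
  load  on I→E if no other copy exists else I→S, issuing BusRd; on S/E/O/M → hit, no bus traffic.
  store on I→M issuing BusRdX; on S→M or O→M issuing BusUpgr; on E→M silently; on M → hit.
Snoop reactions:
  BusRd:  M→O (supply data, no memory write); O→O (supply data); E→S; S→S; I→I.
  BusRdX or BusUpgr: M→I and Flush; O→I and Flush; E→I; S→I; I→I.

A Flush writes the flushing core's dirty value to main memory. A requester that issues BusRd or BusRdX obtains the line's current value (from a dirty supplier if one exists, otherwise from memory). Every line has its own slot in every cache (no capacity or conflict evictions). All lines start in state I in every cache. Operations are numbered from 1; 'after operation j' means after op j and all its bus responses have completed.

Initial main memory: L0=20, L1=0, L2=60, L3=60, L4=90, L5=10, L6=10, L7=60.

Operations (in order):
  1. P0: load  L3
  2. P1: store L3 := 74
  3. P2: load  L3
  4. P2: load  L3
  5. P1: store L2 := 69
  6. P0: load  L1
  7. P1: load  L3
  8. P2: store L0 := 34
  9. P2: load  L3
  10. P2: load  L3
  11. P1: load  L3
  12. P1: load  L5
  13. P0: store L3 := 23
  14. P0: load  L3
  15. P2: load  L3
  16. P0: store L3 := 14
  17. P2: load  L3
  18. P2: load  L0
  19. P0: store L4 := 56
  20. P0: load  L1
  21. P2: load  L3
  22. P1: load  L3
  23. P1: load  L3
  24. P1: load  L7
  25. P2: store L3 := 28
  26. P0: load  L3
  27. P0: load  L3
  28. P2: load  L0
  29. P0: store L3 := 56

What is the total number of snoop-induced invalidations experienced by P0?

invalidations = 2

1. P0: load  L3  bus=[BusRd]  L3: P0=E P1=I P2=I  mem[L3]=60
2. P1: store L3 := 74  bus=[BusRdX]  L3: P0=I P1=M P2=I  mem[L3]=60
3. P2: load  L3  bus=[BusRd]  L3: P0=I P1=O P2=S  mem[L3]=60
4. P2: load  L3  bus=[-]  L3: P0=I P1=O P2=S  mem[L3]=60
5. P1: store L2 := 69  bus=[BusRdX]  L2: P0=I P1=M P2=I  mem[L2]=60
6. P0: load  L1  bus=[BusRd]  L1: P0=E P1=I P2=I  mem[L1]=0
7. P1: load  L3  bus=[-]  L3: P0=I P1=O P2=S  mem[L3]=60
8. P2: store L0 := 34  bus=[BusRdX]  L0: P0=I P1=I P2=M  mem[L0]=20
9. P2: load  L3  bus=[-]  L3: P0=I P1=O P2=S  mem[L3]=60
10. P2: load  L3  bus=[-]  L3: P0=I P1=O P2=S  mem[L3]=60
11. P1: load  L3  bus=[-]  L3: P0=I P1=O P2=S  mem[L3]=60
12. P1: load  L5  bus=[BusRd]  L5: P0=I P1=E P2=I  mem[L5]=10
13. P0: store L3 := 23  bus=[BusRdX,Flush]  L3: P0=M P1=I P2=I  mem[L3]=74
14. P0: load  L3  bus=[-]  L3: P0=M P1=I P2=I  mem[L3]=74
15. P2: load  L3  bus=[BusRd]  L3: P0=O P1=I P2=S  mem[L3]=74
16. P0: store L3 := 14  bus=[BusUpgr]  L3: P0=M P1=I P2=I  mem[L3]=74
17. P2: load  L3  bus=[BusRd]  L3: P0=O P1=I P2=S  mem[L3]=74
18. P2: load  L0  bus=[-]  L0: P0=I P1=I P2=M  mem[L0]=20
19. P0: store L4 := 56  bus=[BusRdX]  L4: P0=M P1=I P2=I  mem[L4]=90
20. P0: load  L1  bus=[-]  L1: P0=E P1=I P2=I  mem[L1]=0
21. P2: load  L3  bus=[-]  L3: P0=O P1=I P2=S  mem[L3]=74
22. P1: load  L3  bus=[BusRd]  L3: P0=O P1=S P2=S  mem[L3]=74
23. P1: load  L3  bus=[-]  L3: P0=O P1=S P2=S  mem[L3]=74
24. P1: load  L7  bus=[BusRd]  L7: P0=I P1=E P2=I  mem[L7]=60
25. P2: store L3 := 28  bus=[BusUpgr,Flush]  L3: P0=I P1=I P2=M  mem[L3]=14
26. P0: load  L3  bus=[BusRd]  L3: P0=S P1=I P2=O  mem[L3]=14
27. P0: load  L3  bus=[-]  L3: P0=S P1=I P2=O  mem[L3]=14
28. P2: load  L0  bus=[-]  L0: P0=I P1=I P2=M  mem[L0]=20
29. P0: store L3 := 56  bus=[BusUpgr,Flush]  L3: P0=M P1=I P2=I  mem[L3]=28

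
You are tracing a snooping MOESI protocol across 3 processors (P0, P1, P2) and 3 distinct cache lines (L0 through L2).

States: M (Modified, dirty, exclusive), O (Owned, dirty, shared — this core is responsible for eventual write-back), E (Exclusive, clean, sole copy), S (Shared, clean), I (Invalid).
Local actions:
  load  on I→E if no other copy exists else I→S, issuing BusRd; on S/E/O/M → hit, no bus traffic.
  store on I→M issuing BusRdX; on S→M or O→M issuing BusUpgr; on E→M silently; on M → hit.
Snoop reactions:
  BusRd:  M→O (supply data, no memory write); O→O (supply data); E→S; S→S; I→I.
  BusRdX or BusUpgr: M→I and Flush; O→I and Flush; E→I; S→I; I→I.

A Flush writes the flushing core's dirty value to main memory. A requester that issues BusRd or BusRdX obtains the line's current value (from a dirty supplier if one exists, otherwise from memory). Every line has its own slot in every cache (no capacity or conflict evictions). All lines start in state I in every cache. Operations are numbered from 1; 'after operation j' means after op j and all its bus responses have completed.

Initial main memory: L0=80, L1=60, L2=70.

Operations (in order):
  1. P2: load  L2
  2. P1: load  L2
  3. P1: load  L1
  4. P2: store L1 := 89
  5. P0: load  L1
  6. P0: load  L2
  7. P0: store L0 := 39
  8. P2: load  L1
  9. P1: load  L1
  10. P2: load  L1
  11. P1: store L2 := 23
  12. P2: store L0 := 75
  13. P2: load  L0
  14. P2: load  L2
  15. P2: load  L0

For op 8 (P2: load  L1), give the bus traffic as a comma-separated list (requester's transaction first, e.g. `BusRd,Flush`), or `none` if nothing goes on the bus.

bus = none

[1] P2: load  L2 | P0:I, P1:I, P2:E(70) | bus: BusRd
[2] P1: load  L2 | P0:I, P1:S(70), P2:S(70) | bus: BusRd
[3] P1: load  L1 | P0:I, P1:E(60), P2:I | bus: BusRd
[4] P2: store L1 := 89 | P0:I, P1:I, P2:M(89) | bus: BusRdX
[5] P0: load  L1 | P0:S(89), P1:I, P2:O(89) | bus: BusRd
[6] P0: load  L2 | P0:S(70), P1:S(70), P2:S(70) | bus: BusRd
[7] P0: store L0 := 39 | P0:M(39), P1:I, P2:I | bus: BusRdX
[8] P2: load  L1 | P0:S(89), P1:I, P2:O(89) | bus: none
[9] P1: load  L1 | P0:S(89), P1:S(89), P2:O(89) | bus: BusRd
[10] P2: load  L1 | P0:S(89), P1:S(89), P2:O(89) | bus: none
[11] P1: store L2 := 23 | P0:I, P1:M(23), P2:I | bus: BusUpgr
[12] P2: store L0 := 75 | P0:I, P1:I, P2:M(75) | bus: BusRdX,Flush
[13] P2: load  L0 | P0:I, P1:I, P2:M(75) | bus: none
[14] P2: load  L2 | P0:I, P1:O(23), P2:S(23) | bus: BusRd
[15] P2: load  L0 | P0:I, P1:I, P2:M(75) | bus: none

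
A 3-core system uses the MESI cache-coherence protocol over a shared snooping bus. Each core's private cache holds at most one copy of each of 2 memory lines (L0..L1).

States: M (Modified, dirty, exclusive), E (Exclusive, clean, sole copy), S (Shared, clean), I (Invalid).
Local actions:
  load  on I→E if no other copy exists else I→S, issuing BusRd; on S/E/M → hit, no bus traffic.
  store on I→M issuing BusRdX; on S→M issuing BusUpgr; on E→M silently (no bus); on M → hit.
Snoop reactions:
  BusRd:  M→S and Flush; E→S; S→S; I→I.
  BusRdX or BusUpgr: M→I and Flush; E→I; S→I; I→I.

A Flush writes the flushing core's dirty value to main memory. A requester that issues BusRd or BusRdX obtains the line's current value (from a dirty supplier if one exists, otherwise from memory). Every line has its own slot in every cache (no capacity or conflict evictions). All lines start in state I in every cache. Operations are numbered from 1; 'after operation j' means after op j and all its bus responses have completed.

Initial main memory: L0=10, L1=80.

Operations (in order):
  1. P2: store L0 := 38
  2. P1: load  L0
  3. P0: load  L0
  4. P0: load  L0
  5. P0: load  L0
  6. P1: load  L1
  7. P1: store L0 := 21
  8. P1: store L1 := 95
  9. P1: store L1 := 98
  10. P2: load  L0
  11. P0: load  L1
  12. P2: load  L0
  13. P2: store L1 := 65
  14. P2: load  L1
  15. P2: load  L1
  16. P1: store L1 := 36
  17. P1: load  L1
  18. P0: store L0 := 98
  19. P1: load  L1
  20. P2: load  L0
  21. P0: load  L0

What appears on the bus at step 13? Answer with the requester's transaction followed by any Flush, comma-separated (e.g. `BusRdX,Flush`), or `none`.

[1] P2: store L0 := 38 | P0:I, P1:I, P2:M(38) | bus: BusRdX
[2] P1: load  L0 | P0:I, P1:S(38), P2:S(38) | bus: BusRd,Flush
[3] P0: load  L0 | P0:S(38), P1:S(38), P2:S(38) | bus: BusRd
[4] P0: load  L0 | P0:S(38), P1:S(38), P2:S(38) | bus: none
[5] P0: load  L0 | P0:S(38), P1:S(38), P2:S(38) | bus: none
[6] P1: load  L1 | P0:I, P1:E(80), P2:I | bus: BusRd
[7] P1: store L0 := 21 | P0:I, P1:M(21), P2:I | bus: BusUpgr
[8] P1: store L1 := 95 | P0:I, P1:M(95), P2:I | bus: none
[9] P1: store L1 := 98 | P0:I, P1:M(98), P2:I | bus: none
[10] P2: load  L0 | P0:I, P1:S(21), P2:S(21) | bus: BusRd,Flush
[11] P0: load  L1 | P0:S(98), P1:S(98), P2:I | bus: BusRd,Flush
[12] P2: load  L0 | P0:I, P1:S(21), P2:S(21) | bus: none
[13] P2: store L1 := 65 | P0:I, P1:I, P2:M(65) | bus: BusRdX
[14] P2: load  L1 | P0:I, P1:I, P2:M(65) | bus: none
[15] P2: load  L1 | P0:I, P1:I, P2:M(65) | bus: none
[16] P1: store L1 := 36 | P0:I, P1:M(36), P2:I | bus: BusRdX,Flush
[17] P1: load  L1 | P0:I, P1:M(36), P2:I | bus: none
[18] P0: store L0 := 98 | P0:M(98), P1:I, P2:I | bus: BusRdX
[19] P1: load  L1 | P0:I, P1:M(36), P2:I | bus: none
[20] P2: load  L0 | P0:S(98), P1:I, P2:S(98) | bus: BusRd,Flush
[21] P0: load  L0 | P0:S(98), P1:I, P2:S(98) | bus: none

bus = BusRdX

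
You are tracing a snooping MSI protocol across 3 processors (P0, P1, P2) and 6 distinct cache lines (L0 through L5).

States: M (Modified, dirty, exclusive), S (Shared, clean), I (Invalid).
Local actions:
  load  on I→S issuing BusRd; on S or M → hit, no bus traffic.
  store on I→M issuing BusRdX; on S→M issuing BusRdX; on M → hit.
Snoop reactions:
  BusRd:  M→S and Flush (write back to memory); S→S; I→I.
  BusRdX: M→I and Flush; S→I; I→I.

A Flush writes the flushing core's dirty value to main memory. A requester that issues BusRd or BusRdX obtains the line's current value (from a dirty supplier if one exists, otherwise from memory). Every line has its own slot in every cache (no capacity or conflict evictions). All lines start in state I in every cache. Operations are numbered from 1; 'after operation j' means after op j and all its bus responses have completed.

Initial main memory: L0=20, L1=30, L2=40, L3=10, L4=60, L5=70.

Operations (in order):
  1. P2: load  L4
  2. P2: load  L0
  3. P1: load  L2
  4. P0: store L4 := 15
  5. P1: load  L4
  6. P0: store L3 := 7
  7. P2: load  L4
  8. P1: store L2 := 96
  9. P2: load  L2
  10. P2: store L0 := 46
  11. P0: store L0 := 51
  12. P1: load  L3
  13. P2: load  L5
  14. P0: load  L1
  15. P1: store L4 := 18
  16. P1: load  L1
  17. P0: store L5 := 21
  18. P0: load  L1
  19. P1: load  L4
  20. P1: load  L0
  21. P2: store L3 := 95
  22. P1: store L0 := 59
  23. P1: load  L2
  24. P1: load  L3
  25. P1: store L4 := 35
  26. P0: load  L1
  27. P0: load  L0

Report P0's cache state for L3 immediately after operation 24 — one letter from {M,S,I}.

state = I

  op1 P2: load  L4 → I/I/S on L4; bus BusRd; mem=60
  op2 P2: load  L0 → I/I/S on L0; bus BusRd; mem=20
  op3 P1: load  L2 → I/S/I on L2; bus BusRd; mem=40
  op4 P0: store L4 := 15 → M/I/I on L4; bus BusRdX; mem=60
  op5 P1: load  L4 → S/S/I on L4; bus BusRd Flush; mem=15
  op6 P0: store L3 := 7 → M/I/I on L3; bus BusRdX; mem=10
  op7 P2: load  L4 → S/S/S on L4; bus BusRd; mem=15
  op8 P1: store L2 := 96 → I/M/I on L2; bus BusRdX; mem=40
  op9 P2: load  L2 → I/S/S on L2; bus BusRd Flush; mem=96
  op10 P2: store L0 := 46 → I/I/M on L0; bus BusRdX; mem=20
  op11 P0: store L0 := 51 → M/I/I on L0; bus BusRdX Flush; mem=46
  op12 P1: load  L3 → S/S/I on L3; bus BusRd Flush; mem=7
  op13 P2: load  L5 → I/I/S on L5; bus BusRd; mem=70
  op14 P0: load  L1 → S/I/I on L1; bus BusRd; mem=30
  op15 P1: store L4 := 18 → I/M/I on L4; bus BusRdX; mem=15
  op16 P1: load  L1 → S/S/I on L1; bus BusRd; mem=30
  op17 P0: store L5 := 21 → M/I/I on L5; bus BusRdX; mem=70
  op18 P0: load  L1 → S/S/I on L1; bus (none); mem=30
  op19 P1: load  L4 → I/M/I on L4; bus (none); mem=15
  op20 P1: load  L0 → S/S/I on L0; bus BusRd Flush; mem=51
  op21 P2: store L3 := 95 → I/I/M on L3; bus BusRdX; mem=7
  op22 P1: store L0 := 59 → I/M/I on L0; bus BusRdX; mem=51
  op23 P1: load  L2 → I/S/S on L2; bus (none); mem=96
  op24 P1: load  L3 → I/S/S on L3; bus BusRd Flush; mem=95
  op25 P1: store L4 := 35 → I/M/I on L4; bus (none); mem=15
  op26 P0: load  L1 → S/S/I on L1; bus (none); mem=30
  op27 P0: load  L0 → S/S/I on L0; bus BusRd Flush; mem=59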